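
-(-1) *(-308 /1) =-308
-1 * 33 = -33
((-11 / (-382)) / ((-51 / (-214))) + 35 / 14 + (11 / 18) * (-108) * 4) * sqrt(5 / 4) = -5092189 * sqrt(5) / 38964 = -292.23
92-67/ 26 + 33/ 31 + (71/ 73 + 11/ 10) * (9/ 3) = 14224881/ 147095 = 96.71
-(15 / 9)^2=-25 / 9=-2.78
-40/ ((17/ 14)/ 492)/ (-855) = 18368/ 969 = 18.96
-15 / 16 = -0.94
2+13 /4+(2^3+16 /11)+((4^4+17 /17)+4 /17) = 203411 /748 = 271.94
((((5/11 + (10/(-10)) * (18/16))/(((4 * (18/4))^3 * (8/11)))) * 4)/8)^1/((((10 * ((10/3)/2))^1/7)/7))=-2891/12441600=-0.00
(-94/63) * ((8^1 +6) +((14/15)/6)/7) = -59314/2835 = -20.92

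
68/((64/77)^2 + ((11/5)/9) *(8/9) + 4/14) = 81642330/1433351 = 56.96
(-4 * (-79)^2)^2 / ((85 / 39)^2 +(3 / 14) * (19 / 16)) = 212327174352384 / 1705097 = 124524982.66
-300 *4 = -1200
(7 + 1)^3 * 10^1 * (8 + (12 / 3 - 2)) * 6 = 307200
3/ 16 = 0.19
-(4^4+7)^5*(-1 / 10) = 1258284197543 / 10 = 125828419754.30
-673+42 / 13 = -8707 / 13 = -669.77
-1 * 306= -306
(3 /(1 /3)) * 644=5796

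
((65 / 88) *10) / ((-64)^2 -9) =325 / 179828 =0.00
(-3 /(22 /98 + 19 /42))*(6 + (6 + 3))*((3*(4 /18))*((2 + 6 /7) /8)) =-3150 /199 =-15.83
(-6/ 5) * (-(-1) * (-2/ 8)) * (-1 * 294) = -441/ 5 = -88.20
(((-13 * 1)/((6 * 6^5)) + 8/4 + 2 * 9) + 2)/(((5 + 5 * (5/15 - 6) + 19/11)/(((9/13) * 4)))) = -11290609/4004208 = -2.82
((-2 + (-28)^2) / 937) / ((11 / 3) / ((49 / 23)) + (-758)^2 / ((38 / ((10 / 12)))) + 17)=728042 / 11007980007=0.00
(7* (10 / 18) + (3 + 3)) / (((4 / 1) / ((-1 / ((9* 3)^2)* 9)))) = -89 / 2916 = -0.03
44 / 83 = 0.53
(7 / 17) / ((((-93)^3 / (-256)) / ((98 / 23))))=175616 / 314503587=0.00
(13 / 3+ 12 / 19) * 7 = 1981 / 57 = 34.75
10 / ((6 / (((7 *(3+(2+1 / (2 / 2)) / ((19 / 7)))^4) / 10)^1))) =43184232 / 130321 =331.37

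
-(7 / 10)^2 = -49 / 100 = -0.49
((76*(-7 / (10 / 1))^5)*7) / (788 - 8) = -2235331 / 19500000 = -0.11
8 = 8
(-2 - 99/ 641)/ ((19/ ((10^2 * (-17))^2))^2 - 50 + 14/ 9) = 103808250900000000/ 2334211499597917391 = 0.04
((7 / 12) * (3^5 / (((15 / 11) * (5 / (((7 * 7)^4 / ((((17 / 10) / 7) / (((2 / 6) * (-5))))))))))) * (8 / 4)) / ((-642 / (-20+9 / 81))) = -556193765281 / 10914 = -50961495.81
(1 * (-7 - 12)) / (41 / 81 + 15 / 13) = -1053 / 92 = -11.45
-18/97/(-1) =18/97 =0.19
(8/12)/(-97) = -2/291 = -0.01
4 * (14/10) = 28/5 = 5.60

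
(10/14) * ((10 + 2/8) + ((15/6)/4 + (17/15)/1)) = 1441/168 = 8.58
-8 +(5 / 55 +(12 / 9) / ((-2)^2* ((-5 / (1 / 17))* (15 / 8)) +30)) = -317203 / 40095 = -7.91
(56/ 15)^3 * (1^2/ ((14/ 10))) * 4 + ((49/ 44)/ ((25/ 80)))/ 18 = 1105342/ 7425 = 148.87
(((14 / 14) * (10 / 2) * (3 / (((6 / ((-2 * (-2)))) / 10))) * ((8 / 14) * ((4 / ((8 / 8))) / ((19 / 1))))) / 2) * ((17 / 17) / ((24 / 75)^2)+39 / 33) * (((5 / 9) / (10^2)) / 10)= 367 / 10032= 0.04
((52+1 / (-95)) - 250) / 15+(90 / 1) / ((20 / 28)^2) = 232559 / 1425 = 163.20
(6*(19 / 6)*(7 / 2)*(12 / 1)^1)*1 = 798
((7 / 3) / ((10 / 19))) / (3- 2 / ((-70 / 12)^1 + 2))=3059 / 2430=1.26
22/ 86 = 11/ 43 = 0.26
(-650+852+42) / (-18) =-122 / 9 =-13.56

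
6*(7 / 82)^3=1029 / 275684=0.00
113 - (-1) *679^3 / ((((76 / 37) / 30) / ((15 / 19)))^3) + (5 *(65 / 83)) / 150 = 479899676052.47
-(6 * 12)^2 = -5184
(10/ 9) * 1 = 10/ 9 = 1.11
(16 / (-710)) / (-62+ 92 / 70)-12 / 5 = -2.40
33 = 33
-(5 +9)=-14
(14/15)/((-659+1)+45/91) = -1274/897495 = -0.00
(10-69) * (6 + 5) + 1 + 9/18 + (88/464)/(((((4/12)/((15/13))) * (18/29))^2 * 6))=-5244545/8112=-646.52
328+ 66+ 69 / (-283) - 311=23420 / 283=82.76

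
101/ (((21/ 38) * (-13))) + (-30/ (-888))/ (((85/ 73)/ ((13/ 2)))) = -19053739/ 1373736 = -13.87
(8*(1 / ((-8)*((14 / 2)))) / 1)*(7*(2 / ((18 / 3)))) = -0.33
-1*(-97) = 97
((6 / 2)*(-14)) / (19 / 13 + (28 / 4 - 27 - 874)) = 546 / 11603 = 0.05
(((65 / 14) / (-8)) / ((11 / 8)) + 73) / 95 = 11177 / 14630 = 0.76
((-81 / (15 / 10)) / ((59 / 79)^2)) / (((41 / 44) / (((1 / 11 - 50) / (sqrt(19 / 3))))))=740082744 * sqrt(57) / 2711699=2060.52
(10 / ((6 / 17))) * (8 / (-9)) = -680 / 27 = -25.19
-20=-20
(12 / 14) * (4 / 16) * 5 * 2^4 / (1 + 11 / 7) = 20 / 3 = 6.67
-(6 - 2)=-4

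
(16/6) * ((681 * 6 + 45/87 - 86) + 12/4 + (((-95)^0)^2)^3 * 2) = 10681.38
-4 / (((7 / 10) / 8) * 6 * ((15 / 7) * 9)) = -0.40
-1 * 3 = -3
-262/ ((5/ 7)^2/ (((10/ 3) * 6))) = -51352/ 5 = -10270.40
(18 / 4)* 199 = 1791 / 2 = 895.50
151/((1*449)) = 151/449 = 0.34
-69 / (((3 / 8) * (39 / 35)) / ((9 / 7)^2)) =-24840 / 91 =-272.97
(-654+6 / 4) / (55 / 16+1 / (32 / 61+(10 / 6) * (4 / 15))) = -145.99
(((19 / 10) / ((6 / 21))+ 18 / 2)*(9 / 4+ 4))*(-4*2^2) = -1565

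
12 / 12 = 1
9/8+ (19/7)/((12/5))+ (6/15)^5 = 1189751/525000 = 2.27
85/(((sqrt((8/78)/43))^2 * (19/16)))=570180/19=30009.47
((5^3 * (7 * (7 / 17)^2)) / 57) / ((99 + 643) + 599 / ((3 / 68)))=42875 / 235882378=0.00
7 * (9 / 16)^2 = 2.21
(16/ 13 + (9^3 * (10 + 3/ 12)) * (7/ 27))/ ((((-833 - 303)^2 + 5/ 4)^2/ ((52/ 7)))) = 1612816/ 186522913052847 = 0.00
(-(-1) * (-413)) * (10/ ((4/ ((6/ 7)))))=-885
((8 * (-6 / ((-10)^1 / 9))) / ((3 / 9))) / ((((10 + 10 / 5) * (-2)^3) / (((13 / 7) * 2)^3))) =-118638 / 1715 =-69.18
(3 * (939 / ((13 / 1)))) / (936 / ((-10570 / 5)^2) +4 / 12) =9441871299 / 14533363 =649.67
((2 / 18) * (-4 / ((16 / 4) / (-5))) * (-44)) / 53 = -220 / 477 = -0.46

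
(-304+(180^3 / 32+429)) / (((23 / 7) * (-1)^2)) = 1276625 / 23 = 55505.43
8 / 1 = 8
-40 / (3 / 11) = -146.67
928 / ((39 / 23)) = 21344 / 39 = 547.28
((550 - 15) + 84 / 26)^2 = 48958009 / 169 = 289692.36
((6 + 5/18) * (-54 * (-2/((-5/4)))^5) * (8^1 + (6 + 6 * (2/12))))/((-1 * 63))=846.35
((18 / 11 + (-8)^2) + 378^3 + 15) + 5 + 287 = 594115771 / 11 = 54010524.64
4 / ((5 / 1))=4 / 5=0.80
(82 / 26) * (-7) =-287 / 13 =-22.08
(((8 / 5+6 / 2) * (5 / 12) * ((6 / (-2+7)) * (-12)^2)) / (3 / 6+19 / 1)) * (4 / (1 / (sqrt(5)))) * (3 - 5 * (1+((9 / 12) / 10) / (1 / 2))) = -12144 * sqrt(5) / 65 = -417.77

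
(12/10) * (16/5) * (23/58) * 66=72864/725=100.50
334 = 334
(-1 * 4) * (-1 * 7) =28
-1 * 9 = -9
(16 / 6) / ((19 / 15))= 40 / 19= 2.11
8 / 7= 1.14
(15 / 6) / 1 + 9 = 23 / 2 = 11.50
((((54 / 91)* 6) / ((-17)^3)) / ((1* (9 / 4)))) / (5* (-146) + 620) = 72 / 24589565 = 0.00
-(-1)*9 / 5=9 / 5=1.80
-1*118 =-118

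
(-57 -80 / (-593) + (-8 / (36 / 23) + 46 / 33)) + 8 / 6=-59.25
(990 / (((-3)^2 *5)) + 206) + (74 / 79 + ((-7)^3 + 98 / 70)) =-44502 / 395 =-112.66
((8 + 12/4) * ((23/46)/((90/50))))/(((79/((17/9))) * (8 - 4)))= 935/51192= 0.02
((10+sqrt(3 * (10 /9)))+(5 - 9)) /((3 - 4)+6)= 1.57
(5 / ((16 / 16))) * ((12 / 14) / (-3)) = -10 / 7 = -1.43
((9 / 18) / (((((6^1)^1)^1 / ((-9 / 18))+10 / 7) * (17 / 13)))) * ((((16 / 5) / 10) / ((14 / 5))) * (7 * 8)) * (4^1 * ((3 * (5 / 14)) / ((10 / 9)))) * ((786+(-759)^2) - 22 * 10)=-1619224776 / 3145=-514856.84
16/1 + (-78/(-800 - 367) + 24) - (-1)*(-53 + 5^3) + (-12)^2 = 256.07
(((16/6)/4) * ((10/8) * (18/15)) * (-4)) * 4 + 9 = -7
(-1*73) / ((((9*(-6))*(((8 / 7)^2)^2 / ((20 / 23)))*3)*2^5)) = 0.01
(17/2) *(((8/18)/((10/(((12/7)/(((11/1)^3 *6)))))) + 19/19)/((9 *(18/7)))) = 7127573/19405980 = 0.37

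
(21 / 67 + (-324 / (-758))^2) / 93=1591603 / 298342357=0.01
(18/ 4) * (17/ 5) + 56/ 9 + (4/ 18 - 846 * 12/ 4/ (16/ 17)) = -962957/ 360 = -2674.88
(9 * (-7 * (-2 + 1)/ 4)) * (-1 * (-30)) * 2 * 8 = 7560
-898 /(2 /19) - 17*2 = -8565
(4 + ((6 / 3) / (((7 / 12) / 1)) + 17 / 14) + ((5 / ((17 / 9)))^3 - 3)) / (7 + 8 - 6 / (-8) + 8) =1.02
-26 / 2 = -13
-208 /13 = -16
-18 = -18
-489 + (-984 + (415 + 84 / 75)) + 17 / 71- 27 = -1923462 / 1775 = -1083.64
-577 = -577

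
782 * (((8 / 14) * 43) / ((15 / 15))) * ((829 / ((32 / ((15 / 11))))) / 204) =4099405 / 1232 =3327.44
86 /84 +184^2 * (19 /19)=1421995 /42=33857.02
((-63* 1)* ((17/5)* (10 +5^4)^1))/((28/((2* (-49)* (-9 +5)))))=-1904238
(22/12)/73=0.03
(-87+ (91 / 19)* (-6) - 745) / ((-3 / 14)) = 228956 / 57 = 4016.77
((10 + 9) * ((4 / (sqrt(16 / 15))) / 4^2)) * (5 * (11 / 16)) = 1045 * sqrt(15) / 256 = 15.81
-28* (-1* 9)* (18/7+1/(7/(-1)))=612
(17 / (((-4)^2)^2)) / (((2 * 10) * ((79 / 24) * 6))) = 17 / 101120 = 0.00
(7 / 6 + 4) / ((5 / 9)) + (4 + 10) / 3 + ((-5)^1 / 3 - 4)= 83 / 10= 8.30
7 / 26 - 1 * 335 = -8703 / 26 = -334.73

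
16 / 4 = 4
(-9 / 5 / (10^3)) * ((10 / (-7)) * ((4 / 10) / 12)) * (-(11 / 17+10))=-543 / 595000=-0.00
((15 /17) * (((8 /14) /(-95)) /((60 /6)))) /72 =-1 /135660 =-0.00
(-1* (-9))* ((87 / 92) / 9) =87 / 92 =0.95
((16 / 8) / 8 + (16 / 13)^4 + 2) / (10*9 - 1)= 519193 / 10167716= 0.05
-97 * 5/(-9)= 485/9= 53.89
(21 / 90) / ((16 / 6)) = 7 / 80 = 0.09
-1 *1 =-1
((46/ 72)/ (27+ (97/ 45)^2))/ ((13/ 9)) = 46575/ 3332368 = 0.01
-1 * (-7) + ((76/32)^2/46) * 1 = 20969/2944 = 7.12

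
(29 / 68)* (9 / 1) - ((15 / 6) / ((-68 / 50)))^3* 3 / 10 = 3585603 / 628864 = 5.70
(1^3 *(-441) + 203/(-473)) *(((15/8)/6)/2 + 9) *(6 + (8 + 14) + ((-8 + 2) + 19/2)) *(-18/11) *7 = 60703104483/41624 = 1458367.88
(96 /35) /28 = 24 /245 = 0.10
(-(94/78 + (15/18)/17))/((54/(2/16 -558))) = 7421969/572832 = 12.96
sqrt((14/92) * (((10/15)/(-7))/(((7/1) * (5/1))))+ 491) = 2 * sqrt(715905015)/2415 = 22.16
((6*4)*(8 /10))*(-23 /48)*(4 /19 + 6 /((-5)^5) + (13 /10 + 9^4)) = -17923851631 /296875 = -60375.08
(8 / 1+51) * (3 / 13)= 177 / 13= 13.62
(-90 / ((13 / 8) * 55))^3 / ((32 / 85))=-2.71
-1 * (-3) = 3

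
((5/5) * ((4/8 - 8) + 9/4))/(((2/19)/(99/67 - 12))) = 281295/536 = 524.80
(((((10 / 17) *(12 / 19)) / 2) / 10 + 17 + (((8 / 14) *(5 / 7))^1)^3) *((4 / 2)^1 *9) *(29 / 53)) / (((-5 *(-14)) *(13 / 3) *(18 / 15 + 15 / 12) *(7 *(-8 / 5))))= -0.02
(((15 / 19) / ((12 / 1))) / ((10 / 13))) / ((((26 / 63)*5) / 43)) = 2709 / 1520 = 1.78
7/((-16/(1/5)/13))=-91/80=-1.14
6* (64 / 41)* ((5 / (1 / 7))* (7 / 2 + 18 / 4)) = 107520 / 41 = 2622.44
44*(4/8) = 22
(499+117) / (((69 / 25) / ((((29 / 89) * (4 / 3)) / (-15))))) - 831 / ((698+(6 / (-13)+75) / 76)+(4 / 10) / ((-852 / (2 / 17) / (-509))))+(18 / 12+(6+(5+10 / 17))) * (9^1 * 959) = 112956.91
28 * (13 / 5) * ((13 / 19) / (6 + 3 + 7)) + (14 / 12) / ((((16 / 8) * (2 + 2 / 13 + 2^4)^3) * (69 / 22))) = 1609405347823 / 516963588480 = 3.11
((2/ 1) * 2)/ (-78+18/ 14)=-28/ 537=-0.05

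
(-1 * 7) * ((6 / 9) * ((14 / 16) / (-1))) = 49 / 12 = 4.08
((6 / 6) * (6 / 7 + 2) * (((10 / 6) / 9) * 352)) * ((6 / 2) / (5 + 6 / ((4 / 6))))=17600 / 441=39.91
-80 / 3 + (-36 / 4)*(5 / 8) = -775 / 24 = -32.29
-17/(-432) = 17/432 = 0.04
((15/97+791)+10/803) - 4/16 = 246421293/311564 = 790.92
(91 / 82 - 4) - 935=-76907 / 82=-937.89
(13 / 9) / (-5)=-13 / 45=-0.29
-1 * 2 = -2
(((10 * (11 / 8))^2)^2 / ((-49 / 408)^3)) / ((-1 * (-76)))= -1213839556875 / 4470662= -271512.26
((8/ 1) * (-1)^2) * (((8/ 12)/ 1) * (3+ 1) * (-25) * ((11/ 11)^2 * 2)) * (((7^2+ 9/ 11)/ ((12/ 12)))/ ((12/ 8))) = -3507200/ 99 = -35426.26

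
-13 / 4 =-3.25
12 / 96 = 1 / 8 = 0.12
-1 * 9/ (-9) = 1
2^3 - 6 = 2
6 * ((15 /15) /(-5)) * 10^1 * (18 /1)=-216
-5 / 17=-0.29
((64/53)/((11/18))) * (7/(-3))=-4.61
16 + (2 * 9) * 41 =754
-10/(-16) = 5/8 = 0.62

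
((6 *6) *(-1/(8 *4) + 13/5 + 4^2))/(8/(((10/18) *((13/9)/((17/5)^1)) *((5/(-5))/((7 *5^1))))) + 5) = -347607/614296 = -0.57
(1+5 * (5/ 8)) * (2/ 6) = 11/ 8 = 1.38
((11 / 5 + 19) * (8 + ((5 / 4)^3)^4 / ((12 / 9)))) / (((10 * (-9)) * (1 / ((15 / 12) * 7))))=-470907623977 / 12079595520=-38.98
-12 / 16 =-3 / 4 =-0.75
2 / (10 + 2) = 1 / 6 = 0.17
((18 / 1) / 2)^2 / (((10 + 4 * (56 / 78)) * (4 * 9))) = 351 / 2008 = 0.17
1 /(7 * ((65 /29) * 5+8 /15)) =0.01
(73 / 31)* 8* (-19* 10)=-3579.35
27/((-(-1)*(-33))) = -9/11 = -0.82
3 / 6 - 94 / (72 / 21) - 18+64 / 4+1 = -335 / 12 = -27.92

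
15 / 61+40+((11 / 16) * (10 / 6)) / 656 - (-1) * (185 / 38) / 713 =1047447404105 / 26020644096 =40.25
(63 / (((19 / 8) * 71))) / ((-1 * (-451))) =504 / 608399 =0.00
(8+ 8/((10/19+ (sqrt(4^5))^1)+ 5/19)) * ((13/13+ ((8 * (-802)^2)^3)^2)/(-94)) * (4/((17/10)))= -112160111073063406359850160615754460532424000/29281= -3830474064173471068605927000000000000000.00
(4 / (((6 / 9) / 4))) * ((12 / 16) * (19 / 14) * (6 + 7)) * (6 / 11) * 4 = 692.88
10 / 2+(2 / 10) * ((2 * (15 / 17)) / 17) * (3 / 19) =27473 / 5491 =5.00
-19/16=-1.19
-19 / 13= -1.46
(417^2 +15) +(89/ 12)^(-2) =1377493728/ 7921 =173904.02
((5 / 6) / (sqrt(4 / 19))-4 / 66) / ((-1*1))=2 / 33-5*sqrt(19) / 12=-1.76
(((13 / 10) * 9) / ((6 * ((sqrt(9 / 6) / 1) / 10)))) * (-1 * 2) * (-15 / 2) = 195 * sqrt(6) / 2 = 238.83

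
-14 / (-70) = 1 / 5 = 0.20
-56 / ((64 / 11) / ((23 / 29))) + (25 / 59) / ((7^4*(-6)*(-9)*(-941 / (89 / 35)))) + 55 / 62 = -1222433781055031 / 181194611443272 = -6.75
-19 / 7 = -2.71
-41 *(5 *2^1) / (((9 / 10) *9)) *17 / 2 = -34850 / 81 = -430.25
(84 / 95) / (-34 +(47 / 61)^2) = -104188 / 3936325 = -0.03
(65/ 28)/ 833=65/ 23324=0.00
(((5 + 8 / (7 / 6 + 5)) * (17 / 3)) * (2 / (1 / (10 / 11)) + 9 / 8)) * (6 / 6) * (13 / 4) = 360451 / 1056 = 341.34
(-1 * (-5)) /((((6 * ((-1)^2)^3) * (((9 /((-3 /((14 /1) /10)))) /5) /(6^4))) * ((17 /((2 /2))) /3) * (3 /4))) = -36000 /119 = -302.52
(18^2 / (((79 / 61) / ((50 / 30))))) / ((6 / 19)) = 104310 / 79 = 1320.38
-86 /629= -0.14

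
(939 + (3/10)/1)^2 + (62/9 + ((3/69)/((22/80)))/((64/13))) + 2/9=401795609771/455400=882291.63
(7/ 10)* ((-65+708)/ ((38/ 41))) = 184541/ 380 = 485.63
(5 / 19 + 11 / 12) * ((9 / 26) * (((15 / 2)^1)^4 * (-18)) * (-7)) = 2573825625 / 15808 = 162817.92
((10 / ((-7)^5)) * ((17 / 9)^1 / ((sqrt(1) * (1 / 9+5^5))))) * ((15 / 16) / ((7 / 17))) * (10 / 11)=-108375 / 145595814056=-0.00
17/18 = 0.94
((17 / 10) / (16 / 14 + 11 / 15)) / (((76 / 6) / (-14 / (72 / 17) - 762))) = -3278569 / 59888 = -54.75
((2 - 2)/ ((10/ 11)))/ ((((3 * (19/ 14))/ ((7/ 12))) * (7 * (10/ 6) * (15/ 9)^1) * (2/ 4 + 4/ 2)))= 0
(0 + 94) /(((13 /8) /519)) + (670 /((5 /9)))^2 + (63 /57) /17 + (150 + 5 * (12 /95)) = 6233872563 /4199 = 1484608.85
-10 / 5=-2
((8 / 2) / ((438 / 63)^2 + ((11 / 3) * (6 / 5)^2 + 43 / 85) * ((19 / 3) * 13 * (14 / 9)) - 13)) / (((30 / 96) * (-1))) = -7197120 / 436526203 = -0.02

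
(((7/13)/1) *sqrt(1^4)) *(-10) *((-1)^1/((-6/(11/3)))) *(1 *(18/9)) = -770/117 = -6.58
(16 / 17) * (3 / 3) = 16 / 17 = 0.94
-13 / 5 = -2.60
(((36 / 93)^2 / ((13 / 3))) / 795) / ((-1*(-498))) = 24 / 274783535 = 0.00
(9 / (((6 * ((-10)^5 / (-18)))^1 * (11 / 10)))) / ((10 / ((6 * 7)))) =567 / 550000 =0.00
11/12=0.92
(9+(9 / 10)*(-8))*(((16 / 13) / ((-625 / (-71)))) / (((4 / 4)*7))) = 10224 / 284375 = 0.04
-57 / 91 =-0.63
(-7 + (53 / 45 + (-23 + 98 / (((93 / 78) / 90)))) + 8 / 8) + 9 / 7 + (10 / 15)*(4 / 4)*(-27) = 71800901 / 9765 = 7352.88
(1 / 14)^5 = 0.00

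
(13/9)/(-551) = -13/4959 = -0.00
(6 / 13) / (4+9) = 6 / 169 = 0.04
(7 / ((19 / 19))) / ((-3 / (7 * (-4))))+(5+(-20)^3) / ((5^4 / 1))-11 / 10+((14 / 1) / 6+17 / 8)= 167699 / 3000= 55.90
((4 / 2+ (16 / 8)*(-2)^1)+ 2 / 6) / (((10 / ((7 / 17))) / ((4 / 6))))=-7 / 153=-0.05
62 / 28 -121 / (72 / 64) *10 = -135241 / 126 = -1073.34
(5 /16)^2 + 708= 181273 /256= 708.10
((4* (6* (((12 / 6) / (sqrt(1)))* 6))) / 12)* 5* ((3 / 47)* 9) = 3240 / 47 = 68.94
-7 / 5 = -1.40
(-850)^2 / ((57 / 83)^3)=2230732.84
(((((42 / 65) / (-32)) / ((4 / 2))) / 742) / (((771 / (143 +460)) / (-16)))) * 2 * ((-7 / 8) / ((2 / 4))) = -4221 / 7082920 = -0.00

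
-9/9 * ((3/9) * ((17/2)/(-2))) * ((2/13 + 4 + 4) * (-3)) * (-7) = 6307/26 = 242.58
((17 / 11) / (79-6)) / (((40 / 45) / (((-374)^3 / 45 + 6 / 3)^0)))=153 / 6424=0.02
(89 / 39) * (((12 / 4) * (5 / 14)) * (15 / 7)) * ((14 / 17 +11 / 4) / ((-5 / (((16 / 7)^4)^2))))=-174163608207360 / 62427030029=-2789.87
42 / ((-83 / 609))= -25578 / 83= -308.17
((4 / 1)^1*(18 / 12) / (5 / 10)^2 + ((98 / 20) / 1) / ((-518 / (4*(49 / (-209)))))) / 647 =928303 / 25016255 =0.04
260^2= 67600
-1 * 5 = -5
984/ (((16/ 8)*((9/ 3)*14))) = 82/ 7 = 11.71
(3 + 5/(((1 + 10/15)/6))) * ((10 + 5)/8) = 315/8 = 39.38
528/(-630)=-88/105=-0.84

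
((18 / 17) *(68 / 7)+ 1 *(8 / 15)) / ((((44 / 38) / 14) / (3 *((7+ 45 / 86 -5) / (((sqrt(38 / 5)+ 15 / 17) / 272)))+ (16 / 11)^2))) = -292471521581696 / 8462185215+ 184089245312 *sqrt(190) / 23311805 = 74288.05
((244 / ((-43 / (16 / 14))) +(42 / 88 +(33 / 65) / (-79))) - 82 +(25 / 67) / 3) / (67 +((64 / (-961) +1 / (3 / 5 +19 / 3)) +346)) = -2309126167830994 / 10852773544269195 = -0.21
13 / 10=1.30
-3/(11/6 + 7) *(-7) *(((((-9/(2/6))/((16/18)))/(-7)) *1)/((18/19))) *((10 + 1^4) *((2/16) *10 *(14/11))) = 190.56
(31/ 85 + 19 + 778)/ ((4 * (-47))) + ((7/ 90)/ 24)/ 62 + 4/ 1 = -25814183/ 107002080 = -0.24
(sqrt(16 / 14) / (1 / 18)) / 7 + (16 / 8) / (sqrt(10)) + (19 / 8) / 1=sqrt(10) / 5 + 19 / 8 + 36 * sqrt(14) / 49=5.76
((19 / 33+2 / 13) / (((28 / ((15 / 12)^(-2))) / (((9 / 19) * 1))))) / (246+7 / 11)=3756 / 117269425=0.00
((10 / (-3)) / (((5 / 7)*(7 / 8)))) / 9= -16 / 27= -0.59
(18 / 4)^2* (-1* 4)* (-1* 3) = 243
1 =1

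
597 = 597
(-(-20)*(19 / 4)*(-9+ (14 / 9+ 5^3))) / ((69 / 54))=8740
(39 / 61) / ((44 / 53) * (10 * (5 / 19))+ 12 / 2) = 3021 / 38674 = 0.08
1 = 1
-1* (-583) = 583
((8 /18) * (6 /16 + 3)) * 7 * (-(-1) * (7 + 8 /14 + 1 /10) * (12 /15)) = 1611 /25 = 64.44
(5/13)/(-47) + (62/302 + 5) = 479491/92261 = 5.20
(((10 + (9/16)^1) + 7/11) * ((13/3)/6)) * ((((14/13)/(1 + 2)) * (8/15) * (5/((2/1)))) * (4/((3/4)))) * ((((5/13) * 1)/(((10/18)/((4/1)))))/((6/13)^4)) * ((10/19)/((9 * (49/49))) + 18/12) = 598381511/304722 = 1963.70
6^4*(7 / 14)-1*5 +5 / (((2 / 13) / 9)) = 1871 / 2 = 935.50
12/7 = 1.71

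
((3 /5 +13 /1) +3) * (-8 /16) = -83 /10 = -8.30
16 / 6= 8 / 3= 2.67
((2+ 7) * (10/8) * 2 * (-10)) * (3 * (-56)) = 37800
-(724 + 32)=-756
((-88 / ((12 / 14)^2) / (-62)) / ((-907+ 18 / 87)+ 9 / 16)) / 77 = -0.00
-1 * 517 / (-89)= 517 / 89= 5.81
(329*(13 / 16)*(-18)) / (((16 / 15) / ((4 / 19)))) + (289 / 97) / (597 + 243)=-949.66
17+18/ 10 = 94/ 5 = 18.80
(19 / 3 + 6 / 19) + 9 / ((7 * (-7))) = 18058 / 2793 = 6.47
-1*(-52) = 52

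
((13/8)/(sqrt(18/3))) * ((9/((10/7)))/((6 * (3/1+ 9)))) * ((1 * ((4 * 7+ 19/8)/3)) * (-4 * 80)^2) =24570 * sqrt(6) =60183.96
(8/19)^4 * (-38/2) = -0.60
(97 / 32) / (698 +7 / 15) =1455 / 335264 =0.00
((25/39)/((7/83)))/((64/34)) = 35275/8736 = 4.04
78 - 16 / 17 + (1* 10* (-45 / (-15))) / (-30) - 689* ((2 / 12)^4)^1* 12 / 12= 1664015 / 22032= 75.53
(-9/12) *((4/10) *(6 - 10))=6/5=1.20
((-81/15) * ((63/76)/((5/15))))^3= -2421.73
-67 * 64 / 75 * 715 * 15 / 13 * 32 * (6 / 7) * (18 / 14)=-81506304 / 49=-1663393.96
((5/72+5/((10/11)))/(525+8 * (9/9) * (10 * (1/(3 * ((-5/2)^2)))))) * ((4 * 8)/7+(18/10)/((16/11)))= 1304453/21340032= 0.06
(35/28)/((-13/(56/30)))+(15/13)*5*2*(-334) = -150307/39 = -3854.03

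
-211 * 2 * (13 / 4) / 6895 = -2743 / 13790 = -0.20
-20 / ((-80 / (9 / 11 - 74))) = -805 / 44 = -18.30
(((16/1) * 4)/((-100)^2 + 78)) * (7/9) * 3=224/15117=0.01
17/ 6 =2.83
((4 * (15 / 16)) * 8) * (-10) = -300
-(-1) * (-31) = -31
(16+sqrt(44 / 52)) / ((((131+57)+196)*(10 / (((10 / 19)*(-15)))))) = -5 / 152-5*sqrt(143) / 31616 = -0.03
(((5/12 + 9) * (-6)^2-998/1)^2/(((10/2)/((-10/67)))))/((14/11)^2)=-52548001/6566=-8003.05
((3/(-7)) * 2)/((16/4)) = -0.21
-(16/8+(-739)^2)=-546123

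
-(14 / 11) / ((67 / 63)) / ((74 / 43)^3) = -35062587 / 149325044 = -0.23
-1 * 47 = -47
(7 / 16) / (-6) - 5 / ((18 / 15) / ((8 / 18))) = -1663 / 864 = -1.92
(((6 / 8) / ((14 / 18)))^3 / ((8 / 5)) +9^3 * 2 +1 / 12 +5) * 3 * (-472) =-45495948607 / 21952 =-2072519.52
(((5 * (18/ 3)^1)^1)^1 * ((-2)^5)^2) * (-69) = -2119680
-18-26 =-44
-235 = -235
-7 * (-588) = 4116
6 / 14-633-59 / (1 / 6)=-6906 / 7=-986.57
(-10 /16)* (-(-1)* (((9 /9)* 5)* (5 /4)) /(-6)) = 125 /192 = 0.65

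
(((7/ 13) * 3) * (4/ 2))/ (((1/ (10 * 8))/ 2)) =6720/ 13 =516.92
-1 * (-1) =1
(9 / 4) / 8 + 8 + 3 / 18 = 811 / 96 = 8.45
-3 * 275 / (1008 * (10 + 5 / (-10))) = -275 / 3192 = -0.09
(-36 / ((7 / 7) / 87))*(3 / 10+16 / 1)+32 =-255098 / 5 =-51019.60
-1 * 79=-79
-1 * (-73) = 73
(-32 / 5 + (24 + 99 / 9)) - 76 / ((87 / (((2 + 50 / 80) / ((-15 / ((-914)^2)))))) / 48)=888865491 / 145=6130106.83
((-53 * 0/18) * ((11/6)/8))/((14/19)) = 0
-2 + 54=52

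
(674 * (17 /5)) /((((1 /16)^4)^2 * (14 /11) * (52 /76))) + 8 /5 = 5142626336506584 /455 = 11302475464849.64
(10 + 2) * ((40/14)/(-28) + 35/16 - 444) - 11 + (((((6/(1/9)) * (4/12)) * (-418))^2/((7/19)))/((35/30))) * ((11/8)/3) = 11830568845/196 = 60360045.13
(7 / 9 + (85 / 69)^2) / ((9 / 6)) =21856 / 14283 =1.53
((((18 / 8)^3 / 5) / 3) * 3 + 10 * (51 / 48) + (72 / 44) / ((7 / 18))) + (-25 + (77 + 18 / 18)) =1727533 / 24640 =70.11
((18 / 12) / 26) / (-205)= -3 / 10660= -0.00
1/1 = 1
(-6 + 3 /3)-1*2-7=-14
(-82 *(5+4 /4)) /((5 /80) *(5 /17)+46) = -133824 /12517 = -10.69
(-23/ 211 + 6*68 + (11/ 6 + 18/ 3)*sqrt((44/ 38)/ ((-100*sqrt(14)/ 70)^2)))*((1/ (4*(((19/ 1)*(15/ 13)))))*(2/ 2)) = 611*sqrt(1463)/ 1299600 + 223769/ 48108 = 4.67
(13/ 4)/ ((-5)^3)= -13/ 500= -0.03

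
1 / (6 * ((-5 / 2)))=-1 / 15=-0.07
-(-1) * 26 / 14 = 13 / 7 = 1.86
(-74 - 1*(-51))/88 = -23/88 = -0.26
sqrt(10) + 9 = 12.16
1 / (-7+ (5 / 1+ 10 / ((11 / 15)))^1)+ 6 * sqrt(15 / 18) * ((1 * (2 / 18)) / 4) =11 / 128+ sqrt(30) / 36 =0.24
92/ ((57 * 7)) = 92/ 399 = 0.23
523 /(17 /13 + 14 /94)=319553 /890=359.05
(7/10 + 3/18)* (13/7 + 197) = 6032/35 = 172.34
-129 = -129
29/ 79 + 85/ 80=1807/ 1264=1.43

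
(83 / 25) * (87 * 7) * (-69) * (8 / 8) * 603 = -2103109029 / 25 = -84124361.16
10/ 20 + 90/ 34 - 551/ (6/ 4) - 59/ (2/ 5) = -511.69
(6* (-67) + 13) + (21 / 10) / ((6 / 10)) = -771 / 2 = -385.50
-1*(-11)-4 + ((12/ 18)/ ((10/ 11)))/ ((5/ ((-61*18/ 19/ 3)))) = 1983/ 475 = 4.17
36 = 36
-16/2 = -8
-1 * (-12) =12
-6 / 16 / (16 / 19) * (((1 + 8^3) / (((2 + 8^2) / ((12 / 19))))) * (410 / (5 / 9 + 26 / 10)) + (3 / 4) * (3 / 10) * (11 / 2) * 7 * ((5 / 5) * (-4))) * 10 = -537040719 / 199936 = -2686.06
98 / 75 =1.31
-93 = -93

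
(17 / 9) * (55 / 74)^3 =2828375 / 3647016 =0.78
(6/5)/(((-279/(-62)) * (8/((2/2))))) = 1/30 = 0.03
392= 392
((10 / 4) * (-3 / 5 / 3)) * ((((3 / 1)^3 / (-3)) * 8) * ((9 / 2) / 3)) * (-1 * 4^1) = -216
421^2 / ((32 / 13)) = 2304133 / 32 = 72004.16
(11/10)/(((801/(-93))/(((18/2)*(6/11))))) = -279/445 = -0.63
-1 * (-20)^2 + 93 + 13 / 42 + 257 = -2087 / 42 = -49.69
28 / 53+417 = 22129 / 53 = 417.53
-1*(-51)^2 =-2601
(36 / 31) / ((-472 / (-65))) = 585 / 3658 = 0.16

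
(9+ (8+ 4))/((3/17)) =119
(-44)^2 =1936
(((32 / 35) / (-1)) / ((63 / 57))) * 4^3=-38912 / 735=-52.94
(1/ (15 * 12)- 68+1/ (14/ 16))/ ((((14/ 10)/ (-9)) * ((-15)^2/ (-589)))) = -49613237/ 44100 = -1125.02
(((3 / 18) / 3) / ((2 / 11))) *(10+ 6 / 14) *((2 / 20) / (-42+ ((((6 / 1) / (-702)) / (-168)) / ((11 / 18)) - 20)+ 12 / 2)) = -114829 / 20180130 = -0.01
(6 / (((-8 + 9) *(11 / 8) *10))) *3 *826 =59472 / 55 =1081.31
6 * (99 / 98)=297 / 49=6.06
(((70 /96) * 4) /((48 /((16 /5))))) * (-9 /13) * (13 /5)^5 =-199927 /12500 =-15.99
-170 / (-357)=0.48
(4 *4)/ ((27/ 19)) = 304/ 27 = 11.26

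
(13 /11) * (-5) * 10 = -650 /11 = -59.09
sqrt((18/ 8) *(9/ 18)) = 3 *sqrt(2)/ 4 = 1.06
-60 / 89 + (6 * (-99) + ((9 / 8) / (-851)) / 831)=-99808697883 / 167837624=-594.67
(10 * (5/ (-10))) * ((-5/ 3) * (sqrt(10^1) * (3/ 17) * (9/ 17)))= 225 * sqrt(10)/ 289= 2.46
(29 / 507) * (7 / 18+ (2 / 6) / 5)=1189 / 45630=0.03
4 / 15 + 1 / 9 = 17 / 45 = 0.38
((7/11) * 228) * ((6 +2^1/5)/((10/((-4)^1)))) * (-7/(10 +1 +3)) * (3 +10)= 2414.31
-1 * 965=-965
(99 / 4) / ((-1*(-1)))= 24.75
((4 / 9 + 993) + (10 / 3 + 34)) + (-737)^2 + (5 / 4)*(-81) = 19587547 / 36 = 544098.53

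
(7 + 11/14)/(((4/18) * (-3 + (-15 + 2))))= -981/448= -2.19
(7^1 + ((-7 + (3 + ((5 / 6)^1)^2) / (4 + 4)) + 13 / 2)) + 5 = 3445 / 288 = 11.96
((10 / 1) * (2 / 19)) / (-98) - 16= -14906 / 931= -16.01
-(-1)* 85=85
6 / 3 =2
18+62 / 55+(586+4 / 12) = 99901 / 165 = 605.46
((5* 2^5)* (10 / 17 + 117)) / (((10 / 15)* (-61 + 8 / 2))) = -159920 / 323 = -495.11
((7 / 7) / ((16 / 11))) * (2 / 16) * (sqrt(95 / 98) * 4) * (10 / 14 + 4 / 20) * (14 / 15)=11 * sqrt(190) / 525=0.29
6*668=4008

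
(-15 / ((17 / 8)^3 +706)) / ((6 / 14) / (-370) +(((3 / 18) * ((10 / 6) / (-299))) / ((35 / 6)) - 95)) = 3568481280 / 16172960148347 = 0.00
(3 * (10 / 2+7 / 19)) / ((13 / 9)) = 2754 / 247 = 11.15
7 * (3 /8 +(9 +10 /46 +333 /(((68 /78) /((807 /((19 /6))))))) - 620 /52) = 526444323013 /772616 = 681379.01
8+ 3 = 11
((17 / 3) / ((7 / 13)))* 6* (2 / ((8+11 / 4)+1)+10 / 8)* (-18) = -531063 / 329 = -1614.17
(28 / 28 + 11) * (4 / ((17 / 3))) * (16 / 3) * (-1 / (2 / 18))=-406.59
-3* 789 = -2367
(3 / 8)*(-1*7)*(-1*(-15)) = -315 / 8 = -39.38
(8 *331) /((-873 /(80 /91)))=-211840 /79443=-2.67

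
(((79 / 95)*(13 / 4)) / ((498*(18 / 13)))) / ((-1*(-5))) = 13351 / 17031600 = 0.00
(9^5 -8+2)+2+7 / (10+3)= 767592 / 13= 59045.54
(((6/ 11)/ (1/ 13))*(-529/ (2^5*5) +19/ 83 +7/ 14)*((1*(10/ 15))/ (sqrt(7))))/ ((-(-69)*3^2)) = -49439*sqrt(7)/ 17639160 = -0.01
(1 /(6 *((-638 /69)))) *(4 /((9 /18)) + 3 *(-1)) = -0.09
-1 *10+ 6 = -4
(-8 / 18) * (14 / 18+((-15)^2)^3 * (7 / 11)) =-2870437808 / 891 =-3221591.25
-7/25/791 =-1/2825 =-0.00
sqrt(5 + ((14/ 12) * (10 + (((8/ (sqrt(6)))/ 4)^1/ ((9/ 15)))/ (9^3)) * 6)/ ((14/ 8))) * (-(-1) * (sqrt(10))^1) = 5 * sqrt(8 * sqrt(6) + 118098)/ 81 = 21.21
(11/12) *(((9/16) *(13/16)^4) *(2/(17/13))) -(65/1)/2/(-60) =94691831/106954752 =0.89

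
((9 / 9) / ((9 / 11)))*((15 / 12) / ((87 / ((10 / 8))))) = 275 / 12528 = 0.02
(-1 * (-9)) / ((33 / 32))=96 / 11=8.73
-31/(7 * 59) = -31/413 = -0.08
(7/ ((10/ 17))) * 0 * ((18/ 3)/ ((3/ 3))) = 0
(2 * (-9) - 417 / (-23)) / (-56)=-3 / 1288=-0.00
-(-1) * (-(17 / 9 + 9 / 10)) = -251 / 90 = -2.79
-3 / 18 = -1 / 6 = -0.17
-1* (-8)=8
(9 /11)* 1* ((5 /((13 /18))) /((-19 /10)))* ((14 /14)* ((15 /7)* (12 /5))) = -291600 /19019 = -15.33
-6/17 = -0.35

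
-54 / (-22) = 27 / 11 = 2.45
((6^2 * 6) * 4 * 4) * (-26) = -89856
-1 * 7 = -7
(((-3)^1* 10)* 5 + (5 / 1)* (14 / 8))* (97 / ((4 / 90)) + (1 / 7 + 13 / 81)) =-1398543935 / 4536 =-308320.97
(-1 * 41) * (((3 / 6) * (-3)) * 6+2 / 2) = 328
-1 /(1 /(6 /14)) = -3 /7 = -0.43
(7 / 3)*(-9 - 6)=-35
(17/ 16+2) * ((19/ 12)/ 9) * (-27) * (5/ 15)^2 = -931/ 576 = -1.62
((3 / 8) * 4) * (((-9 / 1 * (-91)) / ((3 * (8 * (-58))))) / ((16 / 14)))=-5733 / 7424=-0.77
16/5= 3.20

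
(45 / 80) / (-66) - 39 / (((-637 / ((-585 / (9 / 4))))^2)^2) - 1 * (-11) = 9.91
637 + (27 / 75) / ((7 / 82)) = 112213 / 175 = 641.22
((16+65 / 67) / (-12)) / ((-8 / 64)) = 758 / 67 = 11.31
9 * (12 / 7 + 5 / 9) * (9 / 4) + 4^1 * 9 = 2295 / 28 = 81.96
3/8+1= 11/8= 1.38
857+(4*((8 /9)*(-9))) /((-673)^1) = 576793 /673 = 857.05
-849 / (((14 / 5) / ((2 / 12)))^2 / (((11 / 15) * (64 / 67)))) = -62260 / 29547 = -2.11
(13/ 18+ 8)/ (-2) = -157/ 36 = -4.36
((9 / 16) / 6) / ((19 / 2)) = 3 / 304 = 0.01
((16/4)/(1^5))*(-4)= -16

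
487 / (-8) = -487 / 8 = -60.88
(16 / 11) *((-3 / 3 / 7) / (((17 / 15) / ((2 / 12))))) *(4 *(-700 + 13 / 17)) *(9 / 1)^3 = 1386499680 / 22253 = 62306.19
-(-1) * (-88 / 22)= -4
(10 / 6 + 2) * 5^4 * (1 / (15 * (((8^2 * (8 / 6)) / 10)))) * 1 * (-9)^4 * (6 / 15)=3007125 / 64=46986.33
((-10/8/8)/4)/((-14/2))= 0.01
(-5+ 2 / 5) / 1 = -23 / 5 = -4.60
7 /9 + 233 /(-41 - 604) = 806 /1935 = 0.42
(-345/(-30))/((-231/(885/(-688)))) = 6785/105952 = 0.06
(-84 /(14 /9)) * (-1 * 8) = 432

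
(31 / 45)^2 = 961 / 2025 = 0.47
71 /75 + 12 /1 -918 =-67879 /75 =-905.05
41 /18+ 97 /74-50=-15455 /333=-46.41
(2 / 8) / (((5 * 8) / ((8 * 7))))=0.35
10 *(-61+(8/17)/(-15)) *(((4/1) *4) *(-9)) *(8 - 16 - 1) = -13446432/17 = -790966.59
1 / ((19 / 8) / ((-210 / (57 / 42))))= -23520 / 361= -65.15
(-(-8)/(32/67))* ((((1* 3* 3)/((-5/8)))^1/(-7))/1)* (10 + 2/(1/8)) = 31356/35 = 895.89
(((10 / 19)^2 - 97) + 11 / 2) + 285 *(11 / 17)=1143799 / 12274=93.19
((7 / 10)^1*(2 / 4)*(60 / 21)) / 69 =1 / 69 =0.01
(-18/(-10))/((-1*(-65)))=9/325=0.03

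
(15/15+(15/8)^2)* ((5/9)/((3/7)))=10115/1728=5.85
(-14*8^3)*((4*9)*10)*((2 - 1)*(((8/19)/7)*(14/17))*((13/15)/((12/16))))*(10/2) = -238551040/323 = -738548.11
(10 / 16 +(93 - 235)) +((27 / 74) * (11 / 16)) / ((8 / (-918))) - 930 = -5210355 / 4736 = -1100.16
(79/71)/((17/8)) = 632/1207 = 0.52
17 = 17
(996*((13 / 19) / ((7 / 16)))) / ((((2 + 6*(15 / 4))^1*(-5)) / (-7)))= 414336 / 4655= 89.01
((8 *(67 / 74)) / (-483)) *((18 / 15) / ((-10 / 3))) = 804 / 148925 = 0.01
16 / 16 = 1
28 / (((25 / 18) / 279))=140616 / 25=5624.64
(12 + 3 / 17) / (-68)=-207 / 1156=-0.18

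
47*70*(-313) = -1029770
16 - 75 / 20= 49 / 4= 12.25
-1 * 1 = -1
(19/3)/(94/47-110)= -0.06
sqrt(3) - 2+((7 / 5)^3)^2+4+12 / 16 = sqrt(3)+642471 / 62500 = 12.01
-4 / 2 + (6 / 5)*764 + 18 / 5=4592 / 5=918.40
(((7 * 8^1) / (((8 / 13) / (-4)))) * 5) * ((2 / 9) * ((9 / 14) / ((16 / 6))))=-195 / 2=-97.50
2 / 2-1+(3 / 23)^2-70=-37021 / 529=-69.98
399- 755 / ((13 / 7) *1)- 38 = -592 / 13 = -45.54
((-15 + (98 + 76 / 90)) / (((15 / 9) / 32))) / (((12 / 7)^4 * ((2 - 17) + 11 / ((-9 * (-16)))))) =-2588278 / 207225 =-12.49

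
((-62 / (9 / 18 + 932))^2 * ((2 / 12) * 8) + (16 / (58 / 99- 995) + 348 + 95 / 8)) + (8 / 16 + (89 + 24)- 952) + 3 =-3908817410330921 / 8218099597800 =-475.64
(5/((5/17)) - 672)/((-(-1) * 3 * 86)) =-655/258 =-2.54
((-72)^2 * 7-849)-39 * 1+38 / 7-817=242119 / 7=34588.43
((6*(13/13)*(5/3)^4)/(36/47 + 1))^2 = 3451562500/5022081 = 687.28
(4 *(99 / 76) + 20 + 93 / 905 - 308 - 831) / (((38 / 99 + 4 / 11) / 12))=-11375006742 / 636215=-17879.19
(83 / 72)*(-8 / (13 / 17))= -1411 / 117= -12.06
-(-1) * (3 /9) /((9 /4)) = 4 /27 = 0.15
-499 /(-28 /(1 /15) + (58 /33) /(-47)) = 773949 /651478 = 1.19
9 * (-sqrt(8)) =-18 * sqrt(2) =-25.46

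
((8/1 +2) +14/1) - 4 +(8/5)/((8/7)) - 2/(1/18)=-73/5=-14.60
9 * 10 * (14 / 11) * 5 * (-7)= -4009.09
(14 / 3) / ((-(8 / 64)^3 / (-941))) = 6745088 / 3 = 2248362.67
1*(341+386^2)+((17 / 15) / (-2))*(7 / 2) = 8960101 / 60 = 149335.02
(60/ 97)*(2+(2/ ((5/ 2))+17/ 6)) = 338/ 97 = 3.48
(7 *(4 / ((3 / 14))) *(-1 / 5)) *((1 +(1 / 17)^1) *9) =-21168 / 85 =-249.04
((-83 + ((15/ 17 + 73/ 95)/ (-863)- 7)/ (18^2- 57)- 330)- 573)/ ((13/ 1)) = -28225373467/ 372129915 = -75.85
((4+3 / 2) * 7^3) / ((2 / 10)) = 18865 / 2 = 9432.50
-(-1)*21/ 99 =7/ 33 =0.21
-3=-3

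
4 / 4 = 1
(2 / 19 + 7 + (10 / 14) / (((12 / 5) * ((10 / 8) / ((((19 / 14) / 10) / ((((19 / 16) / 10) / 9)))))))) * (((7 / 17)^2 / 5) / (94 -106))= -593 / 21964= -0.03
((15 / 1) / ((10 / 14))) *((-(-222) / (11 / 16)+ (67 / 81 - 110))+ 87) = 1875692 / 297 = 6315.46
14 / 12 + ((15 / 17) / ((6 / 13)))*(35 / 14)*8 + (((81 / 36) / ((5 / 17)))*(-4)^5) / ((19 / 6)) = -23589011 / 9690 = -2434.37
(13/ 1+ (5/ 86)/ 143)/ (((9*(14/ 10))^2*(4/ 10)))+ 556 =18099184073/ 32540508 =556.20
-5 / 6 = -0.83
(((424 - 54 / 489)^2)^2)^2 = 519424804762823077518104928798067138816 / 498311414318121121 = 1042369871205123962088.71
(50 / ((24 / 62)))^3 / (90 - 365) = -18619375 / 2376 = -7836.44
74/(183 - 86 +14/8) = 296/395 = 0.75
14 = 14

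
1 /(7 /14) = 2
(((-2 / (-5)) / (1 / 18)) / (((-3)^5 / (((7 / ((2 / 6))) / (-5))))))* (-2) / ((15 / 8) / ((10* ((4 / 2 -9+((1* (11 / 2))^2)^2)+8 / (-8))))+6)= -812728 / 19593225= -0.04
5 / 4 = 1.25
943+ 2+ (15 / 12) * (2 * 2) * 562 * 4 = 12185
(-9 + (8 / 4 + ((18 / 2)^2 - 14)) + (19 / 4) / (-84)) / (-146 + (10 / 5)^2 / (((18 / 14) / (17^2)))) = 60423 / 759136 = 0.08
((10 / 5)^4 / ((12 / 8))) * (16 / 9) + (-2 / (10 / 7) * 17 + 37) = 4342 / 135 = 32.16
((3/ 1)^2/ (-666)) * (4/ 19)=-2/ 703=-0.00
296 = 296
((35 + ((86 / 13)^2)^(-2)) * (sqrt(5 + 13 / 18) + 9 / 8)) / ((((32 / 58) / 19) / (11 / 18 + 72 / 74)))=1112941627222905 / 518126129152 + 41220060267515 * sqrt(206) / 129531532288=6715.39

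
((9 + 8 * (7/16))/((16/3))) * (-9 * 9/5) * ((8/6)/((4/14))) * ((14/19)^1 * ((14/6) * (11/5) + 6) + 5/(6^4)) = -7073437/4864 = -1454.24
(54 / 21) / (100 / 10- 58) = -3 / 56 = -0.05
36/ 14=18/ 7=2.57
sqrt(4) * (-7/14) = -1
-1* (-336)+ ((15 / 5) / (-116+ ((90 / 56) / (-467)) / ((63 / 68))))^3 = 6284834194984829758743 / 18704864638410583697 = 336.00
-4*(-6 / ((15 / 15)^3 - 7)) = -4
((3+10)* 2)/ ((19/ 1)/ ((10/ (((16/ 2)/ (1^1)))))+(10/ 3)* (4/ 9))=1755/ 1126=1.56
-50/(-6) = 25/3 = 8.33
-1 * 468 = -468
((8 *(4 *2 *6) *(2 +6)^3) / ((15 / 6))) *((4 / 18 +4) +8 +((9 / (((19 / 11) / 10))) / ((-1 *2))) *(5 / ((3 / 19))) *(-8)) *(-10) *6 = -31200378880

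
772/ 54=386/ 27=14.30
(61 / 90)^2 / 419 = 3721 / 3393900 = 0.00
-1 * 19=-19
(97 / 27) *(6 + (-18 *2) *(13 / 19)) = -11446 / 171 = -66.94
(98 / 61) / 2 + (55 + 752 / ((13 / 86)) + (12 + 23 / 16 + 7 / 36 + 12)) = 577378099 / 114192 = 5056.20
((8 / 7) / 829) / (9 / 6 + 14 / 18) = 144 / 237923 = 0.00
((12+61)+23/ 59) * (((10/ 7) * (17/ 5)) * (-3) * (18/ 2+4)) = -5741580/ 413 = -13902.13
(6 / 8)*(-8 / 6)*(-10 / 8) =5 / 4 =1.25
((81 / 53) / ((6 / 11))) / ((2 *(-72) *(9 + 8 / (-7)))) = -21 / 8480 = -0.00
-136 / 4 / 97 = -34 / 97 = -0.35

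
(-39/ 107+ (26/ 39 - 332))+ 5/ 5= -106154/ 321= -330.70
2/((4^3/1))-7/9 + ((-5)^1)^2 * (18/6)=21385/288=74.25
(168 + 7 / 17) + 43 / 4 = 12183 / 68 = 179.16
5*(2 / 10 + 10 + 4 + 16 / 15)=229 / 3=76.33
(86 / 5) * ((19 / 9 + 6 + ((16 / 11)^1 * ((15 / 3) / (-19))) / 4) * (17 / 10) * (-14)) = -154298018 / 47025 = -3281.19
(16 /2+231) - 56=183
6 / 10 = 3 / 5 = 0.60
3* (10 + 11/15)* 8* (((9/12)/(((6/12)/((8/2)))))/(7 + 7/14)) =206.08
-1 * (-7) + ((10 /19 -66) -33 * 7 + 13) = -276.47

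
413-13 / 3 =1226 / 3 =408.67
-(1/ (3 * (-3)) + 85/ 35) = -2.32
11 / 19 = 0.58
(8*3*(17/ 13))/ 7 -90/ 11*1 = -3.70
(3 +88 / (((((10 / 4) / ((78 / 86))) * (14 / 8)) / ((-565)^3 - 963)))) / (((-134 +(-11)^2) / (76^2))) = 28603034675204688 / 19565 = 1461949127278.54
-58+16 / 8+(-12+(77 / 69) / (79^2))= -29282695 / 430629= -68.00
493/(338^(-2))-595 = 56321697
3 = 3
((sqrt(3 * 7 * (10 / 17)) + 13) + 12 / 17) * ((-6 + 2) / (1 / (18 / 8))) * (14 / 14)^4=-2097 / 17 - 9 * sqrt(3570) / 17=-154.99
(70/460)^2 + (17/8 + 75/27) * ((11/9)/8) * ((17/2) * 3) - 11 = 14851691/1828224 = 8.12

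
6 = 6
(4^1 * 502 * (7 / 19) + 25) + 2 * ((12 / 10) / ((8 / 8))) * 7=74251 / 95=781.59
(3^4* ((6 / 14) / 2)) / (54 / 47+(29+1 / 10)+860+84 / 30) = 6345 / 326459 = 0.02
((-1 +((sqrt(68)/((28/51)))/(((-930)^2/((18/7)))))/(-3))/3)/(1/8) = -8/3 - 34 * sqrt(17)/3531675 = -2.67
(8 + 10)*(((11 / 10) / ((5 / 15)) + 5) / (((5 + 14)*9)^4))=83 / 475020045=0.00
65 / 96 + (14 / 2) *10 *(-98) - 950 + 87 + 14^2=-722527 / 96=-7526.32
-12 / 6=-2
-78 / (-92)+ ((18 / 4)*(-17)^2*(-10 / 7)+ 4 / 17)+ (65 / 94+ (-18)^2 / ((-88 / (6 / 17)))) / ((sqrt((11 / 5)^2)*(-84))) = -1856.77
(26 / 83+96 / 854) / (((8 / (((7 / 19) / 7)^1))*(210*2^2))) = 397 / 119081760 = 0.00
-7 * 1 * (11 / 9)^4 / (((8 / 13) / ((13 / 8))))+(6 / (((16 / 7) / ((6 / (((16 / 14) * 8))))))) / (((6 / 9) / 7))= -23.16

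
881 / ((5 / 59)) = 51979 / 5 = 10395.80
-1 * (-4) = 4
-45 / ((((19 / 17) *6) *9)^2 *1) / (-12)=1445 / 1403568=0.00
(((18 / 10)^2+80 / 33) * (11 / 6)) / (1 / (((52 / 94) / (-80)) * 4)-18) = -60749 / 316800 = -0.19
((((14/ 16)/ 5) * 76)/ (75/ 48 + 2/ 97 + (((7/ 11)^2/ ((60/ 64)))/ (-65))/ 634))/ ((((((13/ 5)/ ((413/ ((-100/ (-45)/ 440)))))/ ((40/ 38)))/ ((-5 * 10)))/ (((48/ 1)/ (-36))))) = 243400572676800000/ 13126637413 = 18542492.26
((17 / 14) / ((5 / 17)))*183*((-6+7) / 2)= 52887 / 140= 377.76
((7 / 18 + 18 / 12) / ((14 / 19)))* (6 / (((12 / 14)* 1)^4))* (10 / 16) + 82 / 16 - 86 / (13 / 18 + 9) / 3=108787111 / 5443200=19.99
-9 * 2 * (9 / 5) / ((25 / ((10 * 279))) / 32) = -2892672 / 25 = -115706.88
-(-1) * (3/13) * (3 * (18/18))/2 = 9/26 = 0.35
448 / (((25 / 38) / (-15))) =-51072 / 5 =-10214.40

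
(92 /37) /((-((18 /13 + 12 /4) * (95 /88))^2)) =-120403712 /1084922325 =-0.11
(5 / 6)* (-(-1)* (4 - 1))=5 / 2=2.50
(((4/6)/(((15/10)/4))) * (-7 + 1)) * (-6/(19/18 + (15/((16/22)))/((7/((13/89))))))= 43.07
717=717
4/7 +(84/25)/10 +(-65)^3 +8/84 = -102983999/375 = -274624.00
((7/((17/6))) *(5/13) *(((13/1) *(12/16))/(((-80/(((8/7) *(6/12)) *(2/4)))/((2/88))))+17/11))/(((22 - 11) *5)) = 0.03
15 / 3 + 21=26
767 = 767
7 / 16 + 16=263 / 16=16.44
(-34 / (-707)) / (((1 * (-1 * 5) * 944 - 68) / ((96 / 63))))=-272 / 17771859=-0.00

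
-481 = -481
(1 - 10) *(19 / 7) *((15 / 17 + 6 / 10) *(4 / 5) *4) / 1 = -49248 / 425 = -115.88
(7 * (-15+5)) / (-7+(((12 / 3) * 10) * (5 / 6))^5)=-0.00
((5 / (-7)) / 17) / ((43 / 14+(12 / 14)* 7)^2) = -140 / 274193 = -0.00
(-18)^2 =324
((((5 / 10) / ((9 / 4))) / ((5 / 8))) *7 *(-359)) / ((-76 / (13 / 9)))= 16.98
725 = 725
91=91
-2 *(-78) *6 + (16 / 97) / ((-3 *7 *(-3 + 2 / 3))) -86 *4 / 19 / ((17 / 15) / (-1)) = 1461495632 / 1535219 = 951.98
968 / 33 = 88 / 3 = 29.33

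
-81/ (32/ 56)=-567/ 4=-141.75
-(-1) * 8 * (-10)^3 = -8000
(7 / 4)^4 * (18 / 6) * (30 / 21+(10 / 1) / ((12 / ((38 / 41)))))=61.93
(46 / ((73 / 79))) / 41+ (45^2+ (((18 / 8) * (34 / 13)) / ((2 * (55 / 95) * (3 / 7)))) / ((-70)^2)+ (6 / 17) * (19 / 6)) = 41302378371689 / 20372752400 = 2027.33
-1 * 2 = -2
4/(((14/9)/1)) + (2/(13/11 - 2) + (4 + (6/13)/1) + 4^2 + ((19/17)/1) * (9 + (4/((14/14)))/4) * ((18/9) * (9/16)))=1846861/55692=33.16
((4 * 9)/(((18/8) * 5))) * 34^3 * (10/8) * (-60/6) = -1572160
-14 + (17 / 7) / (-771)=-75575 / 5397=-14.00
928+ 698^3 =340069320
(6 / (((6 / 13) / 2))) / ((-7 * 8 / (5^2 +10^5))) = -1300325 / 28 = -46440.18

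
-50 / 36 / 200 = -1 / 144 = -0.01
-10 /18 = -5 /9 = -0.56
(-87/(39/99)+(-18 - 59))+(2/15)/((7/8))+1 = -296.69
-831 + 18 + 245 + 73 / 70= -39687 / 70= -566.96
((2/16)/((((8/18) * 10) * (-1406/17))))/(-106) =0.00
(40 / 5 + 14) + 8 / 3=74 / 3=24.67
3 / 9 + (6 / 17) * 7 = 143 / 51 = 2.80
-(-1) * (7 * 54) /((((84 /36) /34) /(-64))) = -352512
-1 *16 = -16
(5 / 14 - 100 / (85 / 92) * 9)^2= 53710380025 / 56644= 948209.52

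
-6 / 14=-3 / 7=-0.43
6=6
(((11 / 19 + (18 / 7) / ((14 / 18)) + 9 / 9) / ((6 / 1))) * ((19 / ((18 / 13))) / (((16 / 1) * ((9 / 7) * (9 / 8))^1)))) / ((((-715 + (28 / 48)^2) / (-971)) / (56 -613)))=-21318025352 / 58350537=-365.34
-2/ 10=-1/ 5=-0.20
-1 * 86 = -86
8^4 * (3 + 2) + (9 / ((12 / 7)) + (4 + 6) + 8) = 82013 / 4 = 20503.25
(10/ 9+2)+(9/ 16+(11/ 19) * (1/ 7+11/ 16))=19891/ 4788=4.15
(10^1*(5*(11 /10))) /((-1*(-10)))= 11 /2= 5.50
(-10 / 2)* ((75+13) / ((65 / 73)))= -6424 / 13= -494.15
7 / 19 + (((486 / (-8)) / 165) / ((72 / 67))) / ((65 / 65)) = 863 / 33440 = 0.03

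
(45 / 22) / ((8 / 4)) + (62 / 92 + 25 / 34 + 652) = 11258847 / 17204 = 654.43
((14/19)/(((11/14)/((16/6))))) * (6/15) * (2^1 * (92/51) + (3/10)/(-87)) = 83588512/23183325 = 3.61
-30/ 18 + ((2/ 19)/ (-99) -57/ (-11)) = 6610/ 1881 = 3.51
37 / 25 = 1.48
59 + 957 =1016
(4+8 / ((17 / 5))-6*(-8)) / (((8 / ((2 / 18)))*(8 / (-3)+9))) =77 / 646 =0.12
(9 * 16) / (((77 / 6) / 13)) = 11232 / 77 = 145.87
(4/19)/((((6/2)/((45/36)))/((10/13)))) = 50/741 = 0.07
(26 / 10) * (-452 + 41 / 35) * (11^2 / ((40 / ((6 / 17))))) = -74461101 / 59500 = -1251.45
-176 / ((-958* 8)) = 11 / 479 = 0.02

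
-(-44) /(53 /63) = 2772 /53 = 52.30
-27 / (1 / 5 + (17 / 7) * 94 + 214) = -945 / 15487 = -0.06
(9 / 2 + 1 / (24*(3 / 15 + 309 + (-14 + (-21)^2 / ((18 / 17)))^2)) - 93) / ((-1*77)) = 861895037 / 749897379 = 1.15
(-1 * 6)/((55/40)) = -48/11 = -4.36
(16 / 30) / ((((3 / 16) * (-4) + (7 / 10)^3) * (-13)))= 1600 / 15873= 0.10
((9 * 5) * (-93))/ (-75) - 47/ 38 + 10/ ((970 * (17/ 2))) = 54.56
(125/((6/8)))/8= 125/6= 20.83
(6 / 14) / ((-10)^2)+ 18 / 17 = 12651 / 11900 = 1.06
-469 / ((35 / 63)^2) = -37989 / 25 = -1519.56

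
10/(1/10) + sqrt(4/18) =sqrt(2)/3 + 100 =100.47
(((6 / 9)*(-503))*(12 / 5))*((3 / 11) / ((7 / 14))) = -24144 / 55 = -438.98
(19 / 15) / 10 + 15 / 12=413 / 300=1.38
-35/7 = -5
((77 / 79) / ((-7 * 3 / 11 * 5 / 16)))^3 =-7256313856 / 1664006625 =-4.36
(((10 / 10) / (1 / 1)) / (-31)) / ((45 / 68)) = -68 / 1395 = -0.05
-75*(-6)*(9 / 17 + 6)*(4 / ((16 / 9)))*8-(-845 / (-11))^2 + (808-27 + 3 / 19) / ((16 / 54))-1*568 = 7668961643 / 156332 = 49055.61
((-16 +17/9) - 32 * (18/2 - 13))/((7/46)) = 47150/63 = 748.41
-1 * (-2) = 2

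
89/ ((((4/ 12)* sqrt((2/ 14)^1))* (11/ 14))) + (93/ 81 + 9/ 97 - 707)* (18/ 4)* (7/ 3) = -12938681/ 1746 + 3738* sqrt(7)/ 11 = -6511.40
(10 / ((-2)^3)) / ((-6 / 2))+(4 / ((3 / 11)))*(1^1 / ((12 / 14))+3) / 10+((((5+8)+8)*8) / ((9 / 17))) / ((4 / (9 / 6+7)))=24511 / 36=680.86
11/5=2.20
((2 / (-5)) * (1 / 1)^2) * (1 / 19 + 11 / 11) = -8 / 19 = -0.42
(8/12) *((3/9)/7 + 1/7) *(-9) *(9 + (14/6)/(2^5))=-871/84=-10.37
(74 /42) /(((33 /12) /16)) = 2368 /231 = 10.25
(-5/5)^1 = -1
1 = 1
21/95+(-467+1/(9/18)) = -44154/95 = -464.78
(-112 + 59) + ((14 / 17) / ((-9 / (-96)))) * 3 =-453 / 17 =-26.65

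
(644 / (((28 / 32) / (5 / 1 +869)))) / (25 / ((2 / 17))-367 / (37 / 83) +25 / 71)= -1053.81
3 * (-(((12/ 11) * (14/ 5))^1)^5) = -401483464704/ 503284375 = -797.73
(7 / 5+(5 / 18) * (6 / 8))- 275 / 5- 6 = -7127 / 120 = -59.39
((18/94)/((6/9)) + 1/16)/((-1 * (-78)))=263/58656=0.00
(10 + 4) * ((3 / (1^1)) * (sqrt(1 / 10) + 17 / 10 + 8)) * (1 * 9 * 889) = 168021 * sqrt(10) / 5 + 16298037 / 5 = 3365873.21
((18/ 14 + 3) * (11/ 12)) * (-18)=-495/ 7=-70.71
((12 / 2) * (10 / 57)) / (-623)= -20 / 11837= -0.00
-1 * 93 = -93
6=6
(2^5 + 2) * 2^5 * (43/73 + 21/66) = 792608/803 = 987.06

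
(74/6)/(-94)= -37/282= -0.13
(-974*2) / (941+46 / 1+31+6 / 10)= -9740 / 5093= -1.91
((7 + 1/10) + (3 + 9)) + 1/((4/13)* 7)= 2739/140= 19.56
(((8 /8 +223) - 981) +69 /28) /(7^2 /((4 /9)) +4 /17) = -359159 /52591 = -6.83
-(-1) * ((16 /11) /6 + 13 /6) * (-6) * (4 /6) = -106 /11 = -9.64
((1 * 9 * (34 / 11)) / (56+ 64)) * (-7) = -357 / 220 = -1.62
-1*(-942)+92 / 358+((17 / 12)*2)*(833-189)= 1485838 / 537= 2766.92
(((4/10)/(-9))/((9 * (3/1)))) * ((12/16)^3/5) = -1/7200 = -0.00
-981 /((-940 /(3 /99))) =327 /10340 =0.03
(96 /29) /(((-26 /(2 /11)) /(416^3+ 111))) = -6911175072 /4147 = -1666548.12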